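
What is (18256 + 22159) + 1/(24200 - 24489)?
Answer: 11679934/289 ≈ 40415.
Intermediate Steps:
(18256 + 22159) + 1/(24200 - 24489) = 40415 + 1/(-289) = 40415 - 1/289 = 11679934/289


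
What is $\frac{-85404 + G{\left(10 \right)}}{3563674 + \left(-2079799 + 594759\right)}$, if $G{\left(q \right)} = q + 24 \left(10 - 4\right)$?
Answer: $- \frac{42625}{1039317} \approx -0.041013$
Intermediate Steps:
$G{\left(q \right)} = 144 + q$ ($G{\left(q \right)} = q + 24 \cdot 6 = q + 144 = 144 + q$)
$\frac{-85404 + G{\left(10 \right)}}{3563674 + \left(-2079799 + 594759\right)} = \frac{-85404 + \left(144 + 10\right)}{3563674 + \left(-2079799 + 594759\right)} = \frac{-85404 + 154}{3563674 - 1485040} = - \frac{85250}{2078634} = \left(-85250\right) \frac{1}{2078634} = - \frac{42625}{1039317}$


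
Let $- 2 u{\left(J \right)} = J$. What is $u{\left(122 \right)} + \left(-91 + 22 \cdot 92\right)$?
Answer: $1872$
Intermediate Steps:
$u{\left(J \right)} = - \frac{J}{2}$
$u{\left(122 \right)} + \left(-91 + 22 \cdot 92\right) = \left(- \frac{1}{2}\right) 122 + \left(-91 + 22 \cdot 92\right) = -61 + \left(-91 + 2024\right) = -61 + 1933 = 1872$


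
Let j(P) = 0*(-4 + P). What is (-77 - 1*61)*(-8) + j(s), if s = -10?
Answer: 1104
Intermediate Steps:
j(P) = 0
(-77 - 1*61)*(-8) + j(s) = (-77 - 1*61)*(-8) + 0 = (-77 - 61)*(-8) + 0 = -138*(-8) + 0 = 1104 + 0 = 1104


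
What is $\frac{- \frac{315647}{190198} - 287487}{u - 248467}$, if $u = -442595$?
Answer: $\frac{54679768073}{131438610276} \approx 0.41601$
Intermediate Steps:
$\frac{- \frac{315647}{190198} - 287487}{u - 248467} = \frac{- \frac{315647}{190198} - 287487}{-442595 - 248467} = \frac{\left(-315647\right) \frac{1}{190198} - 287487}{-691062} = \left(- \frac{315647}{190198} - 287487\right) \left(- \frac{1}{691062}\right) = \left(- \frac{54679768073}{190198}\right) \left(- \frac{1}{691062}\right) = \frac{54679768073}{131438610276}$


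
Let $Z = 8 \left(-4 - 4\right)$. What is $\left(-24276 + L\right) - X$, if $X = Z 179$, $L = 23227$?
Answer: $10407$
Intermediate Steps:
$Z = -64$ ($Z = 8 \left(-8\right) = -64$)
$X = -11456$ ($X = \left(-64\right) 179 = -11456$)
$\left(-24276 + L\right) - X = \left(-24276 + 23227\right) - -11456 = -1049 + 11456 = 10407$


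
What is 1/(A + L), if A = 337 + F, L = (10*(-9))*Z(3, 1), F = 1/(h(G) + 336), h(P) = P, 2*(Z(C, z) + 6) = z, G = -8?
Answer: 328/272897 ≈ 0.0012019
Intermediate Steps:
Z(C, z) = -6 + z/2
F = 1/328 (F = 1/(-8 + 336) = 1/328 ≈ 0.0030488)
L = 495 (L = (10*(-9))*(-6 + (1/2)*1) = -90*(-6 + 1/2) = -90*(-11/2) = 495)
A = 110537/328 (A = 337 + 1/328 = 110537/328 ≈ 337.00)
1/(A + L) = 1/(110537/328 + 495) = 1/(272897/328) = 328/272897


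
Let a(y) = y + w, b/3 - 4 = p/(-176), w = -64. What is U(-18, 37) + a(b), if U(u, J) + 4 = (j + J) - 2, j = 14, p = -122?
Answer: -433/88 ≈ -4.9205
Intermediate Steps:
U(u, J) = 8 + J (U(u, J) = -4 + ((14 + J) - 2) = -4 + (12 + J) = 8 + J)
b = 1239/88 (b = 12 + 3*(-122/(-176)) = 12 + 3*(-122*(-1/176)) = 12 + 3*(61/88) = 12 + 183/88 = 1239/88 ≈ 14.080)
a(y) = -64 + y (a(y) = y - 64 = -64 + y)
U(-18, 37) + a(b) = (8 + 37) + (-64 + 1239/88) = 45 - 4393/88 = -433/88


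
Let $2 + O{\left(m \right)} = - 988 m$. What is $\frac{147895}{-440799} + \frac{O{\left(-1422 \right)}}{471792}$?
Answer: $\frac{91586304071}{34660906968} \approx 2.6424$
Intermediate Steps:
$O{\left(m \right)} = -2 - 988 m$
$\frac{147895}{-440799} + \frac{O{\left(-1422 \right)}}{471792} = \frac{147895}{-440799} + \frac{-2 - -1404936}{471792} = 147895 \left(- \frac{1}{440799}\right) + \left(-2 + 1404936\right) \frac{1}{471792} = - \frac{147895}{440799} + 1404934 \cdot \frac{1}{471792} = - \frac{147895}{440799} + \frac{702467}{235896} = \frac{91586304071}{34660906968}$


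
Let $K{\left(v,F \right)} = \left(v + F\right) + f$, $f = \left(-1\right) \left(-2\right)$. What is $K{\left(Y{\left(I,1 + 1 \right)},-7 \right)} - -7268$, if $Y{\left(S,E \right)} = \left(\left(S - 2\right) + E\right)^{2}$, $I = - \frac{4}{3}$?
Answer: $\frac{65383}{9} \approx 7264.8$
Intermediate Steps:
$I = - \frac{4}{3}$ ($I = \left(-4\right) \frac{1}{3} = - \frac{4}{3} \approx -1.3333$)
$Y{\left(S,E \right)} = \left(-2 + E + S\right)^{2}$ ($Y{\left(S,E \right)} = \left(\left(-2 + S\right) + E\right)^{2} = \left(-2 + E + S\right)^{2}$)
$f = 2$
$K{\left(v,F \right)} = 2 + F + v$ ($K{\left(v,F \right)} = \left(v + F\right) + 2 = \left(F + v\right) + 2 = 2 + F + v$)
$K{\left(Y{\left(I,1 + 1 \right)},-7 \right)} - -7268 = \left(2 - 7 + \left(-2 + \left(1 + 1\right) - \frac{4}{3}\right)^{2}\right) - -7268 = \left(2 - 7 + \left(-2 + 2 - \frac{4}{3}\right)^{2}\right) + 7268 = \left(2 - 7 + \left(- \frac{4}{3}\right)^{2}\right) + 7268 = \left(2 - 7 + \frac{16}{9}\right) + 7268 = - \frac{29}{9} + 7268 = \frac{65383}{9}$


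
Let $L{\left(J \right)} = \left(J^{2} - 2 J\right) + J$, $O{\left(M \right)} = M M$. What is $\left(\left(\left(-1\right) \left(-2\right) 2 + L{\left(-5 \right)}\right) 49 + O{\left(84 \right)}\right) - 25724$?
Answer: $-17002$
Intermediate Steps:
$O{\left(M \right)} = M^{2}$
$L{\left(J \right)} = J^{2} - J$
$\left(\left(\left(-1\right) \left(-2\right) 2 + L{\left(-5 \right)}\right) 49 + O{\left(84 \right)}\right) - 25724 = \left(\left(\left(-1\right) \left(-2\right) 2 - 5 \left(-1 - 5\right)\right) 49 + 84^{2}\right) - 25724 = \left(\left(2 \cdot 2 - -30\right) 49 + 7056\right) - 25724 = \left(\left(4 + 30\right) 49 + 7056\right) - 25724 = \left(34 \cdot 49 + 7056\right) - 25724 = \left(1666 + 7056\right) - 25724 = 8722 - 25724 = -17002$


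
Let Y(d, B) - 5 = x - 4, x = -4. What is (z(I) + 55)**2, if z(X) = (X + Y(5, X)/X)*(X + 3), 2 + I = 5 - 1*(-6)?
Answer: 25281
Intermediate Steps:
I = 9 (I = -2 + (5 - 1*(-6)) = -2 + (5 + 6) = -2 + 11 = 9)
Y(d, B) = -3 (Y(d, B) = 5 + (-4 - 4) = 5 - 8 = -3)
z(X) = (3 + X)*(X - 3/X) (z(X) = (X - 3/X)*(X + 3) = (X - 3/X)*(3 + X) = (3 + X)*(X - 3/X))
(z(I) + 55)**2 = ((-3 + 9**2 - 9/9 + 3*9) + 55)**2 = ((-3 + 81 - 9*1/9 + 27) + 55)**2 = ((-3 + 81 - 1 + 27) + 55)**2 = (104 + 55)**2 = 159**2 = 25281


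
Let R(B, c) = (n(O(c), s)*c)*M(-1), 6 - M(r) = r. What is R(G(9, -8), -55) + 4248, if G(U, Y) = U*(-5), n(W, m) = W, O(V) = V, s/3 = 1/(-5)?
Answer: 25423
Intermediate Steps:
s = -3/5 (s = 3/(-5) = 3*(-1/5) = -3/5 ≈ -0.60000)
M(r) = 6 - r
G(U, Y) = -5*U
R(B, c) = 7*c**2 (R(B, c) = (c*c)*(6 - 1*(-1)) = c**2*(6 + 1) = c**2*7 = 7*c**2)
R(G(9, -8), -55) + 4248 = 7*(-55)**2 + 4248 = 7*3025 + 4248 = 21175 + 4248 = 25423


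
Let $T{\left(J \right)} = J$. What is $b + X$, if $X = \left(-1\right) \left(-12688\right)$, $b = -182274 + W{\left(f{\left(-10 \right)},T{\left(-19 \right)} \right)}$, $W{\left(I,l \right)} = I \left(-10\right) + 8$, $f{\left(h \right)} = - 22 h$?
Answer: $-171778$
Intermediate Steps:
$W{\left(I,l \right)} = 8 - 10 I$ ($W{\left(I,l \right)} = - 10 I + 8 = 8 - 10 I$)
$b = -184466$ ($b = -182274 + \left(8 - 10 \left(\left(-22\right) \left(-10\right)\right)\right) = -182274 + \left(8 - 2200\right) = -182274 - 2192 = -184466$)
$X = 12688$
$b + X = -184466 + 12688 = -171778$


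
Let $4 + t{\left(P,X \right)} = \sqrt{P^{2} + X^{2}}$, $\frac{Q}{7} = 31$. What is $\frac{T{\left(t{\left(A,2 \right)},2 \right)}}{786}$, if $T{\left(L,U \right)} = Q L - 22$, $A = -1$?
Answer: $- \frac{445}{393} + \frac{217 \sqrt{5}}{786} \approx -0.51498$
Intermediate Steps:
$Q = 217$ ($Q = 7 \cdot 31 = 217$)
$t{\left(P,X \right)} = -4 + \sqrt{P^{2} + X^{2}}$
$T{\left(L,U \right)} = -22 + 217 L$ ($T{\left(L,U \right)} = 217 L - 22 = -22 + 217 L$)
$\frac{T{\left(t{\left(A,2 \right)},2 \right)}}{786} = \frac{-22 + 217 \left(-4 + \sqrt{\left(-1\right)^{2} + 2^{2}}\right)}{786} = \left(-22 + 217 \left(-4 + \sqrt{1 + 4}\right)\right) \frac{1}{786} = \left(-22 + 217 \left(-4 + \sqrt{5}\right)\right) \frac{1}{786} = \left(-22 - \left(868 - 217 \sqrt{5}\right)\right) \frac{1}{786} = \left(-890 + 217 \sqrt{5}\right) \frac{1}{786} = - \frac{445}{393} + \frac{217 \sqrt{5}}{786}$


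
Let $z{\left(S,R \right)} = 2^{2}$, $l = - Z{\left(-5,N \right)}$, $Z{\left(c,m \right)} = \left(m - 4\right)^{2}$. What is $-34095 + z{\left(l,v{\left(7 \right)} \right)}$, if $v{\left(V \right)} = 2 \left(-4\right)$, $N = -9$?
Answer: $-34091$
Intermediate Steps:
$Z{\left(c,m \right)} = \left(-4 + m\right)^{2}$
$v{\left(V \right)} = -8$
$l = -169$ ($l = - \left(-4 - 9\right)^{2} = - \left(-13\right)^{2} = \left(-1\right) 169 = -169$)
$z{\left(S,R \right)} = 4$
$-34095 + z{\left(l,v{\left(7 \right)} \right)} = -34095 + 4 = -34091$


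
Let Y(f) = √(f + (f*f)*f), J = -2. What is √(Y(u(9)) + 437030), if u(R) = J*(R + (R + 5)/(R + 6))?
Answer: √(98331750 + I*√397959630)/15 ≈ 661.08 + 0.067058*I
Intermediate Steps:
u(R) = -2*R - 2*(5 + R)/(6 + R) (u(R) = -2*(R + (R + 5)/(R + 6)) = -2*(R + (5 + R)/(6 + R)) = -2*R - 2*(5 + R)/(6 + R))
Y(f) = √(f + f³) (Y(f) = √(f + f²*f) = √(f + f³))
√(Y(u(9)) + 437030) = √(√(2*(-5 - 1*9² - 7*9)/(6 + 9) + (2*(-5 - 1*9² - 7*9)/(6 + 9))³) + 437030) = √(√(2*(-5 - 1*81 - 63)/15 + (2*(-5 - 1*81 - 63)/15)³) + 437030) = √(√(2*(1/15)*(-5 - 81 - 63) + (2*(1/15)*(-5 - 81 - 63))³) + 437030) = √(√(2*(1/15)*(-149) + (2*(1/15)*(-149))³) + 437030) = √(√(-298/15 + (-298/15)³) + 437030) = √(√(-298/15 - 26463592/3375) + 437030) = √(√(-26530642/3375) + 437030) = √(I*√397959630/225 + 437030) = √(437030 + I*√397959630/225)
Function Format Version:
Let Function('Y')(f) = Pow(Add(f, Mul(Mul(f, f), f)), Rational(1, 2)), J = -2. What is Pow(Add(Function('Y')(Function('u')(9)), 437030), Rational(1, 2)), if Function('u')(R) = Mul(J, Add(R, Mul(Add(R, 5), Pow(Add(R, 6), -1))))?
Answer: Mul(Rational(1, 15), Pow(Add(98331750, Mul(I, Pow(397959630, Rational(1, 2)))), Rational(1, 2))) ≈ Add(661.08, Mul(0.067058, I))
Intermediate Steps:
Function('u')(R) = Add(Mul(-2, R), Mul(-2, Pow(Add(6, R), -1), Add(5, R))) (Function('u')(R) = Mul(-2, Add(R, Mul(Add(R, 5), Pow(Add(R, 6), -1)))) = Mul(-2, Add(R, Mul(Add(5, R), Pow(Add(6, R), -1)))) = Mul(-2, Add(R, Mul(Pow(Add(6, R), -1), Add(5, R)))) = Add(Mul(-2, R), Mul(-2, Pow(Add(6, R), -1), Add(5, R))))
Function('Y')(f) = Pow(Add(f, Pow(f, 3)), Rational(1, 2)) (Function('Y')(f) = Pow(Add(f, Mul(Pow(f, 2), f)), Rational(1, 2)) = Pow(Add(f, Pow(f, 3)), Rational(1, 2)))
Pow(Add(Function('Y')(Function('u')(9)), 437030), Rational(1, 2)) = Pow(Add(Pow(Add(Mul(2, Pow(Add(6, 9), -1), Add(-5, Mul(-1, Pow(9, 2)), Mul(-7, 9))), Pow(Mul(2, Pow(Add(6, 9), -1), Add(-5, Mul(-1, Pow(9, 2)), Mul(-7, 9))), 3)), Rational(1, 2)), 437030), Rational(1, 2)) = Pow(Add(Pow(Add(Mul(2, Pow(15, -1), Add(-5, Mul(-1, 81), -63)), Pow(Mul(2, Pow(15, -1), Add(-5, Mul(-1, 81), -63)), 3)), Rational(1, 2)), 437030), Rational(1, 2)) = Pow(Add(Pow(Add(Mul(2, Rational(1, 15), Add(-5, -81, -63)), Pow(Mul(2, Rational(1, 15), Add(-5, -81, -63)), 3)), Rational(1, 2)), 437030), Rational(1, 2)) = Pow(Add(Pow(Add(Mul(2, Rational(1, 15), -149), Pow(Mul(2, Rational(1, 15), -149), 3)), Rational(1, 2)), 437030), Rational(1, 2)) = Pow(Add(Pow(Add(Rational(-298, 15), Pow(Rational(-298, 15), 3)), Rational(1, 2)), 437030), Rational(1, 2)) = Pow(Add(Pow(Add(Rational(-298, 15), Rational(-26463592, 3375)), Rational(1, 2)), 437030), Rational(1, 2)) = Pow(Add(Pow(Rational(-26530642, 3375), Rational(1, 2)), 437030), Rational(1, 2)) = Pow(Add(Mul(Rational(1, 225), I, Pow(397959630, Rational(1, 2))), 437030), Rational(1, 2)) = Pow(Add(437030, Mul(Rational(1, 225), I, Pow(397959630, Rational(1, 2)))), Rational(1, 2))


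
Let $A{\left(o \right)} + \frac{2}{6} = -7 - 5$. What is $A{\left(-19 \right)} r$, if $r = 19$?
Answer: $- \frac{703}{3} \approx -234.33$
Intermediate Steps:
$A{\left(o \right)} = - \frac{37}{3}$ ($A{\left(o \right)} = - \frac{1}{3} - 12 = - \frac{37}{3}$)
$A{\left(-19 \right)} r = \left(- \frac{37}{3}\right) 19 = - \frac{703}{3}$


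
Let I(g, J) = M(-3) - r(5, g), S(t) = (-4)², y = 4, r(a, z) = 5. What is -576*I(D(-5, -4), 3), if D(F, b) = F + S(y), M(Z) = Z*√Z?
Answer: 2880 + 1728*I*√3 ≈ 2880.0 + 2993.0*I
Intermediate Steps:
M(Z) = Z^(3/2)
S(t) = 16
D(F, b) = 16 + F (D(F, b) = F + 16 = 16 + F)
I(g, J) = -5 - 3*I*√3 (I(g, J) = (-3)^(3/2) - 1*5 = -3*I*√3 - 5 = -5 - 3*I*√3)
-576*I(D(-5, -4), 3) = -576*(-5 - 3*I*√3) = 2880 + 1728*I*√3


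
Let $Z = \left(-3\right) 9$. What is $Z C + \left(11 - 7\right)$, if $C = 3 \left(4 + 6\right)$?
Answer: $-806$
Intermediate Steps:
$C = 30$ ($C = 3 \cdot 10 = 30$)
$Z = -27$
$Z C + \left(11 - 7\right) = \left(-27\right) 30 + \left(11 - 7\right) = -810 + \left(11 - 7\right) = -810 + 4 = -806$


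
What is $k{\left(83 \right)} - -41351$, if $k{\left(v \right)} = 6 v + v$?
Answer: $41932$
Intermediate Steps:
$k{\left(v \right)} = 7 v$
$k{\left(83 \right)} - -41351 = 7 \cdot 83 - -41351 = 581 + 41351 = 41932$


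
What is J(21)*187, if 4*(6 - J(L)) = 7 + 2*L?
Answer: -4675/4 ≈ -1168.8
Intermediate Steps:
J(L) = 17/4 - L/2 (J(L) = 6 - (7 + 2*L)/4 = 6 + (-7/4 - L/2) = 17/4 - L/2)
J(21)*187 = (17/4 - ½*21)*187 = (17/4 - 21/2)*187 = -25/4*187 = -4675/4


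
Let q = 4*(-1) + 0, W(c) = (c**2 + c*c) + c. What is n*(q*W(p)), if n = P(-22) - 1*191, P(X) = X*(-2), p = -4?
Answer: 16464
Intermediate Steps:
P(X) = -2*X
W(c) = c + 2*c**2 (W(c) = (c**2 + c**2) + c = 2*c**2 + c = c + 2*c**2)
n = -147 (n = -2*(-22) - 1*191 = 44 - 191 = -147)
q = -4 (q = -4 + 0 = -4)
n*(q*W(p)) = -(-588)*(-4*(1 + 2*(-4))) = -(-588)*(-4*(1 - 8)) = -(-588)*(-4*(-7)) = -(-588)*28 = -147*(-112) = 16464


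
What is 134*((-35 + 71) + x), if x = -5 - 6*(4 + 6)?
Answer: -3886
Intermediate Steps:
x = -65 (x = -5 - 6*10 = -5 - 60 = -65)
134*((-35 + 71) + x) = 134*((-35 + 71) - 65) = 134*(36 - 65) = 134*(-29) = -3886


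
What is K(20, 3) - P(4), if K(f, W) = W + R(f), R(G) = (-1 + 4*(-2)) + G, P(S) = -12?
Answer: 26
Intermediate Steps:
R(G) = -9 + G (R(G) = (-1 - 8) + G = -9 + G)
K(f, W) = -9 + W + f (K(f, W) = W + (-9 + f) = -9 + W + f)
K(20, 3) - P(4) = (-9 + 3 + 20) - 1*(-12) = 14 + 12 = 26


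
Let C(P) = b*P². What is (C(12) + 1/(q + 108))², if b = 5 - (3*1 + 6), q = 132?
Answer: 19110021121/57600 ≈ 3.3177e+5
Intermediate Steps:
b = -4 (b = 5 - (3 + 6) = 5 - 1*9 = 5 - 9 = -4)
C(P) = -4*P²
(C(12) + 1/(q + 108))² = (-4*12² + 1/(132 + 108))² = (-4*144 + 1/240)² = (-576 + 1/240)² = (-138239/240)² = 19110021121/57600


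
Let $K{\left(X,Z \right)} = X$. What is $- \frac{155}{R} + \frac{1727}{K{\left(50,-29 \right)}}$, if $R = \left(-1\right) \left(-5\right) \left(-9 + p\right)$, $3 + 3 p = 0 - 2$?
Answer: $\frac{29957}{800} \approx 37.446$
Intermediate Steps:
$p = - \frac{5}{3}$ ($p = -1 + \frac{0 - 2}{3} = -1 + \frac{1}{3} \left(-2\right) = -1 - \frac{2}{3} = - \frac{5}{3} \approx -1.6667$)
$R = - \frac{160}{3}$ ($R = \left(-1\right) \left(-5\right) \left(-9 - \frac{5}{3}\right) = 5 \left(- \frac{32}{3}\right) = - \frac{160}{3} \approx -53.333$)
$- \frac{155}{R} + \frac{1727}{K{\left(50,-29 \right)}} = - \frac{155}{- \frac{160}{3}} + \frac{1727}{50} = \left(-155\right) \left(- \frac{3}{160}\right) + 1727 \cdot \frac{1}{50} = \frac{93}{32} + \frac{1727}{50} = \frac{29957}{800}$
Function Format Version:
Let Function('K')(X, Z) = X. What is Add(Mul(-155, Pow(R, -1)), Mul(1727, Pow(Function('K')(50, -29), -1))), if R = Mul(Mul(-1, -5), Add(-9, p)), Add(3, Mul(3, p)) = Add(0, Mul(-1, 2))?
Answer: Rational(29957, 800) ≈ 37.446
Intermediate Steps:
p = Rational(-5, 3) (p = Add(-1, Mul(Rational(1, 3), Add(0, Mul(-1, 2)))) = Add(-1, Mul(Rational(1, 3), Add(0, -2))) = Add(-1, Mul(Rational(1, 3), -2)) = Add(-1, Rational(-2, 3)) = Rational(-5, 3) ≈ -1.6667)
R = Rational(-160, 3) (R = Mul(Mul(-1, -5), Add(-9, Rational(-5, 3))) = Mul(5, Rational(-32, 3)) = Rational(-160, 3) ≈ -53.333)
Add(Mul(-155, Pow(R, -1)), Mul(1727, Pow(Function('K')(50, -29), -1))) = Add(Mul(-155, Pow(Rational(-160, 3), -1)), Mul(1727, Pow(50, -1))) = Add(Mul(-155, Rational(-3, 160)), Mul(1727, Rational(1, 50))) = Add(Rational(93, 32), Rational(1727, 50)) = Rational(29957, 800)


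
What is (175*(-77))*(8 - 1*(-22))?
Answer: -404250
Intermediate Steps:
(175*(-77))*(8 - 1*(-22)) = -13475*(8 + 22) = -13475*30 = -404250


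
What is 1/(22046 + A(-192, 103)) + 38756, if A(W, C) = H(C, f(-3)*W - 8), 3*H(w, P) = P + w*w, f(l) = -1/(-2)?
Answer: 2970376111/76643 ≈ 38756.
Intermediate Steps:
f(l) = ½ (f(l) = -1*(-½) = ½)
H(w, P) = P/3 + w²/3 (H(w, P) = (P + w*w)/3 = (P + w²)/3 = P/3 + w²/3)
A(W, C) = -8/3 + C²/3 + W/6 (A(W, C) = (W/2 - 8)/3 + C²/3 = (-8 + W/2)/3 + C²/3 = (-8/3 + W/6) + C²/3 = -8/3 + C²/3 + W/6)
1/(22046 + A(-192, 103)) + 38756 = 1/(22046 + (-8/3 + (⅓)*103² + (⅙)*(-192))) + 38756 = 1/(22046 + (-8/3 + (⅓)*10609 - 32)) + 38756 = 1/(22046 + (-8/3 + 10609/3 - 32)) + 38756 = 1/(22046 + 10505/3) + 38756 = 1/(76643/3) + 38756 = 3/76643 + 38756 = 2970376111/76643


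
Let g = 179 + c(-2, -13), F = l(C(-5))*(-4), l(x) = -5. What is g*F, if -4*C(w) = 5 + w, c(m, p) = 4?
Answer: 3660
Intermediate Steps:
C(w) = -5/4 - w/4 (C(w) = -(5 + w)/4 = -5/4 - w/4)
F = 20 (F = -5*(-4) = 20)
g = 183 (g = 179 + 4 = 183)
g*F = 183*20 = 3660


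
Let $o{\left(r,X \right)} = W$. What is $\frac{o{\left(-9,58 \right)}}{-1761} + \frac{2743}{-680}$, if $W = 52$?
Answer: $- \frac{4865783}{1197480} \approx -4.0634$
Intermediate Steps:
$o{\left(r,X \right)} = 52$
$\frac{o{\left(-9,58 \right)}}{-1761} + \frac{2743}{-680} = \frac{52}{-1761} + \frac{2743}{-680} = 52 \left(- \frac{1}{1761}\right) + 2743 \left(- \frac{1}{680}\right) = - \frac{52}{1761} - \frac{2743}{680} = - \frac{4865783}{1197480}$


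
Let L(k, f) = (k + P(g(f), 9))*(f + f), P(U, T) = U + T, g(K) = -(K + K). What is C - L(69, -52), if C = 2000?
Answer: 20928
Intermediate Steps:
g(K) = -2*K
P(U, T) = T + U
L(k, f) = 2*f*(9 + k - 2*f) (L(k, f) = (k + (9 - 2*f))*(f + f) = (9 + k - 2*f)*(2*f) = 2*f*(9 + k - 2*f))
C - L(69, -52) = 2000 - 2*(-52)*(9 + 69 - 2*(-52)) = 2000 - 2*(-52)*(9 + 69 + 104) = 2000 - 2*(-52)*182 = 2000 - 1*(-18928) = 2000 + 18928 = 20928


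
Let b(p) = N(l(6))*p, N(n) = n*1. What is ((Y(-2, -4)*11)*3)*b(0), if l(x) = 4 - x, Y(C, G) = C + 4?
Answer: 0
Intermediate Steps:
Y(C, G) = 4 + C
N(n) = n
b(p) = -2*p (b(p) = (4 - 1*6)*p = (4 - 6)*p = -2*p)
((Y(-2, -4)*11)*3)*b(0) = (((4 - 2)*11)*3)*(-2*0) = ((2*11)*3)*0 = (22*3)*0 = 66*0 = 0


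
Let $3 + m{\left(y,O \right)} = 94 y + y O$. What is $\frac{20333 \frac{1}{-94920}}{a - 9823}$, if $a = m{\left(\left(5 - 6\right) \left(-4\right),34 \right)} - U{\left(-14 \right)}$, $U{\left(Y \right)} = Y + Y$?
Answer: $\frac{20333}{881427120} \approx 2.3068 \cdot 10^{-5}$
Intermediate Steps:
$m{\left(y,O \right)} = -3 + 94 y + O y$ ($m{\left(y,O \right)} = -3 + \left(94 y + y O\right) = -3 + \left(94 y + O y\right) = -3 + 94 y + O y$)
$U{\left(Y \right)} = 2 Y$
$a = 537$ ($a = \left(-3 + 94 \left(5 - 6\right) \left(-4\right) + 34 \left(5 - 6\right) \left(-4\right)\right) - 2 \left(-14\right) = \left(-3 + 94 \left(\left(-1\right) \left(-4\right)\right) + 34 \left(\left(-1\right) \left(-4\right)\right)\right) - -28 = \left(-3 + 94 \cdot 4 + 34 \cdot 4\right) + 28 = \left(-3 + 376 + 136\right) + 28 = 509 + 28 = 537$)
$\frac{20333 \frac{1}{-94920}}{a - 9823} = \frac{20333 \frac{1}{-94920}}{537 - 9823} = \frac{20333 \left(- \frac{1}{94920}\right)}{537 - 9823} = - \frac{20333}{94920 \left(-9286\right)} = \left(- \frac{20333}{94920}\right) \left(- \frac{1}{9286}\right) = \frac{20333}{881427120}$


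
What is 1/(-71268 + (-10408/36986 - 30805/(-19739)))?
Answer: -365033327/26014728193527 ≈ -1.4032e-5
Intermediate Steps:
1/(-71268 + (-10408/36986 - 30805/(-19739))) = 1/(-71268 + (-10408*1/36986 - 30805*(-1/19739))) = 1/(-71268 + (-5204/18493 + 30805/19739)) = 1/(-71268 + 466955109/365033327) = 1/(-26014728193527/365033327) = -365033327/26014728193527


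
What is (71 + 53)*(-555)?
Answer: -68820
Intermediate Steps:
(71 + 53)*(-555) = 124*(-555) = -68820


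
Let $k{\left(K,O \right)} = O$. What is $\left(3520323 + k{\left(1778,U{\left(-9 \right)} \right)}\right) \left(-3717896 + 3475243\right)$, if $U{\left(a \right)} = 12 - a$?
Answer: $-854222032632$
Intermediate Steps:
$\left(3520323 + k{\left(1778,U{\left(-9 \right)} \right)}\right) \left(-3717896 + 3475243\right) = \left(3520323 + \left(12 - -9\right)\right) \left(-3717896 + 3475243\right) = \left(3520323 + \left(12 + 9\right)\right) \left(-242653\right) = \left(3520323 + 21\right) \left(-242653\right) = 3520344 \left(-242653\right) = -854222032632$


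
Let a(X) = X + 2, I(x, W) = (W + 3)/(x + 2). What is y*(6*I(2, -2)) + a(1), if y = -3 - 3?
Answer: -6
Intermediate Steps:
I(x, W) = (3 + W)/(2 + x)
y = -6
a(X) = 2 + X
y*(6*I(2, -2)) + a(1) = -36*(3 - 2)/(2 + 2) + (2 + 1) = -36*1/4 + 3 = -36*(¼)*1 + 3 = -36/4 + 3 = -6*3/2 + 3 = -9 + 3 = -6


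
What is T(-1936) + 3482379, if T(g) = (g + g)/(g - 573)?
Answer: 8737292783/2509 ≈ 3.4824e+6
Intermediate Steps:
T(g) = 2*g/(-573 + g) (T(g) = (2*g)/(-573 + g) = 2*g/(-573 + g))
T(-1936) + 3482379 = 2*(-1936)/(-573 - 1936) + 3482379 = 2*(-1936)/(-2509) + 3482379 = 2*(-1936)*(-1/2509) + 3482379 = 3872/2509 + 3482379 = 8737292783/2509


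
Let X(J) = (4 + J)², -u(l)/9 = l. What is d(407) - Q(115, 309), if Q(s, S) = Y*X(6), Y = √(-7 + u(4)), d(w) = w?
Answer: 407 - 100*I*√43 ≈ 407.0 - 655.74*I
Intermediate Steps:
u(l) = -9*l
Y = I*√43 (Y = √(-7 - 9*4) = √(-7 - 36) = √(-43) = I*√43 ≈ 6.5574*I)
Q(s, S) = 100*I*√43 (Q(s, S) = (I*√43)*(4 + 6)² = (I*√43)*10² = (I*√43)*100 = 100*I*√43)
d(407) - Q(115, 309) = 407 - 100*I*√43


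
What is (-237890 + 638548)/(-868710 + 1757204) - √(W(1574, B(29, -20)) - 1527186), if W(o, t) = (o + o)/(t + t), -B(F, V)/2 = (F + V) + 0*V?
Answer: 200329/444247 - I*√13745461/3 ≈ 0.45094 - 1235.8*I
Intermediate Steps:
B(F, V) = -2*F - 2*V (B(F, V) = -2*((F + V) + 0*V) = -2*((F + V) + 0) = -2*(F + V) = -2*F - 2*V)
W(o, t) = o/t (W(o, t) = (2*o)/((2*t)) = (2*o)*(1/(2*t)) = o/t)
(-237890 + 638548)/(-868710 + 1757204) - √(W(1574, B(29, -20)) - 1527186) = (-237890 + 638548)/(-868710 + 1757204) - √(1574/(-2*29 - 2*(-20)) - 1527186) = 400658/888494 - √(1574/(-58 + 40) - 1527186) = 400658*(1/888494) - √(1574/(-18) - 1527186) = 200329/444247 - √(1574*(-1/18) - 1527186) = 200329/444247 - √(-787/9 - 1527186) = 200329/444247 - √(-13745461/9) = 200329/444247 - I*√13745461/3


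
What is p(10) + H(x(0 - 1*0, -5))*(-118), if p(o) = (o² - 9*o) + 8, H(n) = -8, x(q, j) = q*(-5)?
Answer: 962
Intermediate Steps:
x(q, j) = -5*q
p(o) = 8 + o² - 9*o
p(10) + H(x(0 - 1*0, -5))*(-118) = (8 + 10² - 9*10) - 8*(-118) = (8 + 100 - 90) + 944 = 18 + 944 = 962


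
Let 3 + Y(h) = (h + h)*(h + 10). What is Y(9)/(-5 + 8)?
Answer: 113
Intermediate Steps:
Y(h) = -3 + 2*h*(10 + h) (Y(h) = -3 + (h + h)*(h + 10) = -3 + (2*h)*(10 + h) = -3 + 2*h*(10 + h))
Y(9)/(-5 + 8) = (-3 + 2*9² + 20*9)/(-5 + 8) = (-3 + 2*81 + 180)/3 = (-3 + 162 + 180)/3 = (⅓)*339 = 113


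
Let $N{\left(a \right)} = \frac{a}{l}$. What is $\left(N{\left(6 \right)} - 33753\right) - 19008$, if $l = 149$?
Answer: $- \frac{7861383}{149} \approx -52761.0$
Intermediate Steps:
$N{\left(a \right)} = \frac{a}{149}$
$\left(N{\left(6 \right)} - 33753\right) - 19008 = \left(\frac{1}{149} \cdot 6 - 33753\right) - 19008 = \left(\frac{6}{149} - 33753\right) - 19008 = - \frac{5029191}{149} - 19008 = - \frac{7861383}{149}$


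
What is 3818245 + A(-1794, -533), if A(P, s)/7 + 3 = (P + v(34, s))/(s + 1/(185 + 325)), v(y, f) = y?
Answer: 1037910294896/271829 ≈ 3.8182e+6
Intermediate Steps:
A(P, s) = -21 + 7*(34 + P)/(1/510 + s) (A(P, s) = -21 + 7*((P + 34)/(s + 1/(185 + 325))) = -21 + 7*((34 + P)/(s + 1/510)) = -21 + 7*((34 + P)/(1/510 + s)) = -21 + 7*(34 + P)/(1/510 + s))
3818245 + A(-1794, -533) = 3818245 + 21*(5779 - 510*(-533) + 170*(-1794))/(1 + 510*(-533)) = 3818245 + 21*(5779 + 271830 - 304980)/(1 - 271830) = 3818245 + 21*(-27371)/(-271829) = 3818245 + 21*(-1/271829)*(-27371) = 3818245 + 574791/271829 = 1037910294896/271829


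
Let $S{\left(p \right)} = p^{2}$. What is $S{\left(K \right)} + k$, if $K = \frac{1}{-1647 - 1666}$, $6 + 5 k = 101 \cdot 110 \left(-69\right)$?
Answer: $- \frac{8414133931519}{54879845} \approx -1.5332 \cdot 10^{5}$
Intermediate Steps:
$k = - \frac{766596}{5}$ ($k = - \frac{6}{5} + \frac{101 \cdot 110 \left(-69\right)}{5} = - \frac{6}{5} + \frac{11110 \left(-69\right)}{5} = - \frac{6}{5} + \frac{1}{5} \left(-766590\right) = - \frac{6}{5} - 153318 = - \frac{766596}{5} \approx -1.5332 \cdot 10^{5}$)
$K = - \frac{1}{3313}$ ($K = \frac{1}{-3313} = - \frac{1}{3313} \approx -0.00030184$)
$S{\left(K \right)} + k = \left(- \frac{1}{3313}\right)^{2} - \frac{766596}{5} = \frac{1}{10975969} - \frac{766596}{5} = - \frac{8414133931519}{54879845}$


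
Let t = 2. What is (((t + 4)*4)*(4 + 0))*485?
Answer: 46560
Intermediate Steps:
(((t + 4)*4)*(4 + 0))*485 = (((2 + 4)*4)*(4 + 0))*485 = ((6*4)*4)*485 = (24*4)*485 = 96*485 = 46560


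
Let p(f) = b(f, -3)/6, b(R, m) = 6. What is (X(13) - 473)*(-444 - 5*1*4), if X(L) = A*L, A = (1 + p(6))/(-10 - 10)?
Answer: 1100376/5 ≈ 2.2008e+5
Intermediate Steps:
p(f) = 1 (p(f) = 6/6 = 6*(1/6) = 1)
A = -1/10 (A = (1 + 1)/(-10 - 10) = 2/(-20) = 2*(-1/20) = -1/10 ≈ -0.10000)
X(L) = -L/10
(X(13) - 473)*(-444 - 5*1*4) = (-1/10*13 - 473)*(-444 - 5*1*4) = (-13/10 - 473)*(-444 - 5*4) = -4743*(-444 - 20)/10 = -4743/10*(-464) = 1100376/5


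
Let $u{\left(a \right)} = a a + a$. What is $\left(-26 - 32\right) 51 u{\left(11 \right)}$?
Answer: $-390456$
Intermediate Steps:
$u{\left(a \right)} = a + a^{2}$ ($u{\left(a \right)} = a^{2} + a = a + a^{2}$)
$\left(-26 - 32\right) 51 u{\left(11 \right)} = \left(-26 - 32\right) 51 \cdot 11 \left(1 + 11\right) = \left(-26 - 32\right) 51 \cdot 11 \cdot 12 = \left(-58\right) 51 \cdot 132 = \left(-2958\right) 132 = -390456$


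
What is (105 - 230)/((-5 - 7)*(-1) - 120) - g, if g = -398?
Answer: 43109/108 ≈ 399.16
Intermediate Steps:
(105 - 230)/((-5 - 7)*(-1) - 120) - g = (105 - 230)/((-5 - 7)*(-1) - 120) - 1*(-398) = -125/(-12*(-1) - 120) + 398 = -125/(12 - 120) + 398 = -125/(-108) + 398 = -125*(-1/108) + 398 = 125/108 + 398 = 43109/108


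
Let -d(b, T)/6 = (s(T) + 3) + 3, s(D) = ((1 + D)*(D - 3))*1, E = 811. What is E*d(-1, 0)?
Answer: -14598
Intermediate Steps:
s(D) = (1 + D)*(-3 + D) (s(D) = ((1 + D)*(-3 + D))*1 = (1 + D)*(-3 + D))
d(b, T) = -18 - 6*T² + 12*T (d(b, T) = -6*(((-3 + T² - 2*T) + 3) + 3) = -6*((T² - 2*T) + 3) = -6*(3 + T² - 2*T) = -18 - 6*T² + 12*T)
E*d(-1, 0) = 811*(-18 - 6*0² + 12*0) = 811*(-18 - 6*0 + 0) = 811*(-18 + 0 + 0) = 811*(-18) = -14598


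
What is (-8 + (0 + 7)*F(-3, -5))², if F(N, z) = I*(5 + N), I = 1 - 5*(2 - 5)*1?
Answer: 46656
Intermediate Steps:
I = 16 (I = 1 - 5*(-3)*1 = 1 + 15*1 = 1 + 15 = 16)
F(N, z) = 80 + 16*N (F(N, z) = 16*(5 + N) = 80 + 16*N)
(-8 + (0 + 7)*F(-3, -5))² = (-8 + (0 + 7)*(80 + 16*(-3)))² = (-8 + 7*(80 - 48))² = (-8 + 7*32)² = (-8 + 224)² = 216² = 46656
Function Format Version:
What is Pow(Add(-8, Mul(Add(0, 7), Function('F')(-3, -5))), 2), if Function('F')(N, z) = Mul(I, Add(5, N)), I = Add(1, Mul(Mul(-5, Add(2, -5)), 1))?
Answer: 46656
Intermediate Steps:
I = 16 (I = Add(1, Mul(Mul(-5, -3), 1)) = Add(1, Mul(15, 1)) = Add(1, 15) = 16)
Function('F')(N, z) = Add(80, Mul(16, N)) (Function('F')(N, z) = Mul(16, Add(5, N)) = Add(80, Mul(16, N)))
Pow(Add(-8, Mul(Add(0, 7), Function('F')(-3, -5))), 2) = Pow(Add(-8, Mul(Add(0, 7), Add(80, Mul(16, -3)))), 2) = Pow(Add(-8, Mul(7, Add(80, -48))), 2) = Pow(Add(-8, Mul(7, 32)), 2) = Pow(Add(-8, 224), 2) = Pow(216, 2) = 46656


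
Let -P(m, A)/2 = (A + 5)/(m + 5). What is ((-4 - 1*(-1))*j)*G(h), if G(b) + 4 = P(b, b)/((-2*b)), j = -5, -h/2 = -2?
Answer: -225/4 ≈ -56.250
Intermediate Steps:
h = 4 (h = -2*(-2) = 4)
P(m, A) = -2*(5 + A)/(5 + m) (P(m, A) = -2*(A + 5)/(m + 5) = -2*(5 + A)/(5 + m))
G(b) = -4 - (-5 - b)/(b*(5 + b)) (G(b) = -4 + (2*(-5 - b)/(5 + b))/((-2*b)) = -4 + (2*(-5 - b)/(5 + b))*(-1/(2*b)) = -4 - (-5 - b)/(b*(5 + b)))
((-4 - 1*(-1))*j)*G(h) = ((-4 - 1*(-1))*(-5))*(-4 + 1/4) = ((-4 + 1)*(-5))*(-4 + ¼) = -3*(-5)*(-15/4) = 15*(-15/4) = -225/4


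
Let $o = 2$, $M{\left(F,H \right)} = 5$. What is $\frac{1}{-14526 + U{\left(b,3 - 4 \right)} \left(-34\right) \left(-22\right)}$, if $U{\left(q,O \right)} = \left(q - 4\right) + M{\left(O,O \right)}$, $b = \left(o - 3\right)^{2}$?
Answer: $- \frac{1}{13030} \approx -7.6746 \cdot 10^{-5}$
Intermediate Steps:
$b = 1$ ($b = \left(2 - 3\right)^{2} = \left(-1\right)^{2} = 1$)
$U{\left(q,O \right)} = 1 + q$ ($U{\left(q,O \right)} = \left(q - 4\right) + 5 = \left(-4 + q\right) + 5 = 1 + q$)
$\frac{1}{-14526 + U{\left(b,3 - 4 \right)} \left(-34\right) \left(-22\right)} = \frac{1}{-14526 + \left(1 + 1\right) \left(-34\right) \left(-22\right)} = \frac{1}{-14526 + 2 \left(-34\right) \left(-22\right)} = \frac{1}{-14526 - -1496} = \frac{1}{-14526 + 1496} = \frac{1}{-13030} = - \frac{1}{13030}$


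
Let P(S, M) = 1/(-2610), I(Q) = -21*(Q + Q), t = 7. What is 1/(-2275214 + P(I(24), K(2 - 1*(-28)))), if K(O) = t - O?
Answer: -2610/5938308541 ≈ -4.3952e-7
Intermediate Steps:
K(O) = 7 - O
I(Q) = -42*Q
P(S, M) = -1/2610
1/(-2275214 + P(I(24), K(2 - 1*(-28)))) = 1/(-2275214 - 1/2610) = 1/(-5938308541/2610) = -2610/5938308541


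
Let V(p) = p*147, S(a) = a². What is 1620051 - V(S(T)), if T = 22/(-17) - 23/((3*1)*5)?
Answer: 35089133216/21675 ≈ 1.6189e+6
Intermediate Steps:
T = -721/255 (T = 22*(-1/17) - 23/(3*5) = -22/17 - 23/15 = -721/255 ≈ -2.8274)
V(p) = 147*p
1620051 - V(S(T)) = 1620051 - 147*(-721/255)² = 1620051 - 147*519841/65025 = 1620051 - 1*25472209/21675 = 1620051 - 25472209/21675 = 35089133216/21675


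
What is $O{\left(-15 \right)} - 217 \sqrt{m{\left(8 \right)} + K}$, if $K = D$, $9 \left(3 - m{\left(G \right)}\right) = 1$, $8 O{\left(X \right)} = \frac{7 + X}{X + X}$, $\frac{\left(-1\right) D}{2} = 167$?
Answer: $\frac{1}{30} - \frac{434 i \sqrt{745}}{3} \approx 0.033333 - 3948.6 i$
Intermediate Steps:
$D = -334$ ($D = \left(-2\right) 167 = -334$)
$O{\left(X \right)} = \frac{7 + X}{16 X}$ ($O{\left(X \right)} = \frac{\left(7 + X\right) \frac{1}{X + X}}{8} = \frac{\left(7 + X\right) \frac{1}{2 X}}{8} = \frac{\frac{1}{2} \frac{1}{X} \left(7 + X\right)}{8} = \frac{7 + X}{16 X}$)
$m{\left(G \right)} = \frac{26}{9}$ ($m{\left(G \right)} = 3 - \frac{1}{9} = \frac{26}{9}$)
$K = -334$
$O{\left(-15 \right)} - 217 \sqrt{m{\left(8 \right)} + K} = \frac{7 - 15}{16 \left(-15\right)} - 217 \sqrt{\frac{26}{9} - 334} = \frac{1}{16} \left(- \frac{1}{15}\right) \left(-8\right) - 217 \sqrt{- \frac{2980}{9}} = \frac{1}{30} - 217 \frac{2 i \sqrt{745}}{3} = \frac{1}{30} - \frac{434 i \sqrt{745}}{3}$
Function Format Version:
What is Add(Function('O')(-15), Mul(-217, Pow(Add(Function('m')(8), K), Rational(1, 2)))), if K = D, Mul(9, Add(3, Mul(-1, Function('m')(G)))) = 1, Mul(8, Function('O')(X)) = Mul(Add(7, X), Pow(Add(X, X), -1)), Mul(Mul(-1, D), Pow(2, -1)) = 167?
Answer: Add(Rational(1, 30), Mul(Rational(-434, 3), I, Pow(745, Rational(1, 2)))) ≈ Add(0.033333, Mul(-3948.6, I))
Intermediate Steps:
D = -334 (D = Mul(-2, 167) = -334)
Function('O')(X) = Mul(Rational(1, 16), Pow(X, -1), Add(7, X)) (Function('O')(X) = Mul(Rational(1, 8), Mul(Add(7, X), Pow(Add(X, X), -1))) = Mul(Rational(1, 8), Mul(Add(7, X), Pow(Mul(2, X), -1))) = Mul(Rational(1, 8), Mul(Add(7, X), Mul(Rational(1, 2), Pow(X, -1)))) = Mul(Rational(1, 8), Mul(Rational(1, 2), Pow(X, -1), Add(7, X))) = Mul(Rational(1, 16), Pow(X, -1), Add(7, X)))
Function('m')(G) = Rational(26, 9) (Function('m')(G) = Add(3, Mul(Rational(-1, 9), 1)) = Add(3, Rational(-1, 9)) = Rational(26, 9))
K = -334
Add(Function('O')(-15), Mul(-217, Pow(Add(Function('m')(8), K), Rational(1, 2)))) = Add(Mul(Rational(1, 16), Pow(-15, -1), Add(7, -15)), Mul(-217, Pow(Add(Rational(26, 9), -334), Rational(1, 2)))) = Add(Mul(Rational(1, 16), Rational(-1, 15), -8), Mul(-217, Pow(Rational(-2980, 9), Rational(1, 2)))) = Add(Rational(1, 30), Mul(-217, Mul(Rational(2, 3), I, Pow(745, Rational(1, 2))))) = Add(Rational(1, 30), Mul(Rational(-434, 3), I, Pow(745, Rational(1, 2))))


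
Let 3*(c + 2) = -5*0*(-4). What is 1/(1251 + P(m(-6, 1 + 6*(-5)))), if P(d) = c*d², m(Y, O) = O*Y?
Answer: -1/59301 ≈ -1.6863e-5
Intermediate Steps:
c = -2 (c = -2 + (-5*0*(-4))/3 = -2 + (0*(-4))/3 = -2 + (⅓)*0 = -2 + 0 = -2)
P(d) = -2*d²
1/(1251 + P(m(-6, 1 + 6*(-5)))) = 1/(1251 - 2*36*(1 + 6*(-5))²) = 1/(1251 - 2*36*(1 - 30)²) = 1/(1251 - 2*(-29*(-6))²) = 1/(1251 - 2*174²) = 1/(1251 - 2*30276) = 1/(1251 - 60552) = 1/(-59301) = -1/59301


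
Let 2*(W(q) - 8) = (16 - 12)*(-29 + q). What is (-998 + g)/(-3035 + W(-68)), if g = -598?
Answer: 1596/3221 ≈ 0.49550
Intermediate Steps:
W(q) = -50 + 2*q (W(q) = 8 + ((16 - 12)*(-29 + q))/2 = 8 + (4*(-29 + q))/2 = 8 + (-116 + 4*q)/2 = 8 + (-58 + 2*q) = -50 + 2*q)
(-998 + g)/(-3035 + W(-68)) = (-998 - 598)/(-3035 + (-50 + 2*(-68))) = -1596/(-3035 + (-50 - 136)) = -1596/(-3035 - 186) = -1596/(-3221) = -1596*(-1/3221) = 1596/3221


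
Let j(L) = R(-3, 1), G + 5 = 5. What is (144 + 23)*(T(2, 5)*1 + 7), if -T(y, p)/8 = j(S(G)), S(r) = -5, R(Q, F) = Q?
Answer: 5177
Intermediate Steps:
G = 0 (G = -5 + 5 = 0)
j(L) = -3
T(y, p) = 24 (T(y, p) = -8*(-3) = 24)
(144 + 23)*(T(2, 5)*1 + 7) = (144 + 23)*(24*1 + 7) = 167*(24 + 7) = 167*31 = 5177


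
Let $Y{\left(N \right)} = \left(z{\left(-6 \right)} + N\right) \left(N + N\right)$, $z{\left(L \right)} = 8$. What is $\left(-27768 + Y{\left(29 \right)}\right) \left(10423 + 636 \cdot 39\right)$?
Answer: $-902586194$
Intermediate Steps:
$Y{\left(N \right)} = 2 N \left(8 + N\right)$ ($Y{\left(N \right)} = \left(8 + N\right) \left(N + N\right) = \left(8 + N\right) 2 N = 2 N \left(8 + N\right)$)
$\left(-27768 + Y{\left(29 \right)}\right) \left(10423 + 636 \cdot 39\right) = \left(-27768 + 2 \cdot 29 \left(8 + 29\right)\right) \left(10423 + 636 \cdot 39\right) = \left(-27768 + 2 \cdot 29 \cdot 37\right) \left(10423 + 24804\right) = \left(-27768 + 2146\right) 35227 = \left(-25622\right) 35227 = -902586194$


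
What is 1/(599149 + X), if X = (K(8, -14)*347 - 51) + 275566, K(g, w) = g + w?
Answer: 1/872582 ≈ 1.1460e-6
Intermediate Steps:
X = 273433 (X = ((8 - 14)*347 - 51) + 275566 = (-6*347 - 51) + 275566 = (-2082 - 51) + 275566 = -2133 + 275566 = 273433)
1/(599149 + X) = 1/(599149 + 273433) = 1/872582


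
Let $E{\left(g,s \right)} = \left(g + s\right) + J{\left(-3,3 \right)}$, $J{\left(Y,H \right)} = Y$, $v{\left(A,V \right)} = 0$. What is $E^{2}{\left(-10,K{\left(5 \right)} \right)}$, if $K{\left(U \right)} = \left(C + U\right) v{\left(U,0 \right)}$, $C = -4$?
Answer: $169$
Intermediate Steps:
$K{\left(U \right)} = 0$ ($K{\left(U \right)} = \left(-4 + U\right) 0 = 0$)
$E{\left(g,s \right)} = -3 + g + s$ ($E{\left(g,s \right)} = \left(g + s\right) - 3 = -3 + g + s$)
$E^{2}{\left(-10,K{\left(5 \right)} \right)} = \left(-3 - 10 + 0\right)^{2} = \left(-13\right)^{2} = 169$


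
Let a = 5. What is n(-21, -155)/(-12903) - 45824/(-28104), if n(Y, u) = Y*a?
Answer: 24759083/15109413 ≈ 1.6387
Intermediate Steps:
n(Y, u) = 5*Y (n(Y, u) = Y*5 = 5*Y)
n(-21, -155)/(-12903) - 45824/(-28104) = (5*(-21))/(-12903) - 45824/(-28104) = -105*(-1/12903) - 45824*(-1/28104) = 35/4301 + 5728/3513 = 24759083/15109413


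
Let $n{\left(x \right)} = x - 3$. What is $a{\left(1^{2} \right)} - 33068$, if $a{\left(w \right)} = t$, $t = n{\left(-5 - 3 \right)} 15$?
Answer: $-33233$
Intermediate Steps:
$n{\left(x \right)} = -3 + x$ ($n{\left(x \right)} = x - 3 = -3 + x$)
$t = -165$ ($t = \left(-3 - 8\right) 15 = \left(-11\right) 15 = -165$)
$a{\left(w \right)} = -165$
$a{\left(1^{2} \right)} - 33068 = -165 - 33068 = -33233$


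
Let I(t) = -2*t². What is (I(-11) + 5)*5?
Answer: -1185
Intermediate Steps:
(I(-11) + 5)*5 = (-2*(-11)² + 5)*5 = (-2*121 + 5)*5 = (-242 + 5)*5 = -237*5 = -1185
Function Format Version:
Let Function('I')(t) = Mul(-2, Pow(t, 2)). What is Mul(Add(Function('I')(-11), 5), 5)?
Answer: -1185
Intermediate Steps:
Mul(Add(Function('I')(-11), 5), 5) = Mul(Add(Mul(-2, Pow(-11, 2)), 5), 5) = Mul(Add(Mul(-2, 121), 5), 5) = Mul(Add(-242, 5), 5) = Mul(-237, 5) = -1185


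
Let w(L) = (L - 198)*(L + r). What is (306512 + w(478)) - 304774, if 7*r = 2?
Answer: 135658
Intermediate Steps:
r = 2/7 (r = (⅐)*2 = 2/7 ≈ 0.28571)
w(L) = (-198 + L)*(2/7 + L) (w(L) = (L - 198)*(L + 2/7) = (-198 + L)*(2/7 + L))
(306512 + w(478)) - 304774 = (306512 + (-396/7 + 478² - 1384/7*478)) - 304774 = (306512 + (-396/7 + 228484 - 661552/7)) - 304774 = (306512 + 133920) - 304774 = 440432 - 304774 = 135658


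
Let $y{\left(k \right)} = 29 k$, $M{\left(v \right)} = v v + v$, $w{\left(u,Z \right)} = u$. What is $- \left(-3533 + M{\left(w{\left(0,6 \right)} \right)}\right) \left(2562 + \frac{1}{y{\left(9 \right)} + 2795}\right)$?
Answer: $\frac{27661528109}{3056} \approx 9.0516 \cdot 10^{6}$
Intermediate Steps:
$M{\left(v \right)} = v + v^{2}$ ($M{\left(v \right)} = v^{2} + v = v + v^{2}$)
$- \left(-3533 + M{\left(w{\left(0,6 \right)} \right)}\right) \left(2562 + \frac{1}{y{\left(9 \right)} + 2795}\right) = - \left(-3533 + 0 \left(1 + 0\right)\right) \left(2562 + \frac{1}{29 \cdot 9 + 2795}\right) = - \left(-3533 + 0 \cdot 1\right) \left(2562 + \frac{1}{261 + 2795}\right) = - \left(-3533 + 0\right) \left(2562 + \frac{1}{3056}\right) = - \left(-3533\right) \left(2562 + \frac{1}{3056}\right) = - \frac{\left(-3533\right) 7829473}{3056} = \left(-1\right) \left(- \frac{27661528109}{3056}\right) = \frac{27661528109}{3056}$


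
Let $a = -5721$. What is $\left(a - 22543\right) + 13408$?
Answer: $-14856$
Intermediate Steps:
$\left(a - 22543\right) + 13408 = \left(-5721 - 22543\right) + 13408 = -28264 + 13408 = -14856$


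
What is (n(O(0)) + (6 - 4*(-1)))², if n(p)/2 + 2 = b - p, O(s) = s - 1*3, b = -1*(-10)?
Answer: 1024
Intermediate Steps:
b = 10
O(s) = -3 + s (O(s) = s - 3 = -3 + s)
n(p) = 16 - 2*p (n(p) = -4 + 2*(10 - p) = -4 + (20 - 2*p) = 16 - 2*p)
(n(O(0)) + (6 - 4*(-1)))² = ((16 - 2*(-3 + 0)) + (6 - 4*(-1)))² = ((16 - 2*(-3)) + (6 + 4))² = ((16 + 6) + 10)² = (22 + 10)² = 32² = 1024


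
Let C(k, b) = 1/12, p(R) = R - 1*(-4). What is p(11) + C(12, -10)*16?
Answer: 49/3 ≈ 16.333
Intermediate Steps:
p(R) = 4 + R (p(R) = R + 4 = 4 + R)
C(k, b) = 1/12
p(11) + C(12, -10)*16 = (4 + 11) + (1/12)*16 = 15 + 4/3 = 49/3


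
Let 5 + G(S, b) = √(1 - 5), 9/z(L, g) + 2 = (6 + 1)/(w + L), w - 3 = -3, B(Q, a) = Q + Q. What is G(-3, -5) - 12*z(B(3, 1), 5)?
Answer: 623/5 + 2*I ≈ 124.6 + 2.0*I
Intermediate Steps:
B(Q, a) = 2*Q
w = 0 (w = 3 - 3 = 0)
z(L, g) = 9/(-2 + 7/L) (z(L, g) = 9/(-2 + (6 + 1)/(0 + L)) = 9/(-2 + 7/L))
G(S, b) = -5 + 2*I (G(S, b) = -5 + √(1 - 5) = -5 + √(-4) = -5 + 2*I)
G(-3, -5) - 12*z(B(3, 1), 5) = (-5 + 2*I) - (-108)*2*3/(-7 + 2*(2*3)) = (-5 + 2*I) - (-108)*6/(-7 + 2*6) = (-5 + 2*I) - (-108)*6/(-7 + 12) = (-5 + 2*I) - (-108)*6/5 = (-5 + 2*I) - 12*(-54/5) = (-5 + 2*I) + 648/5 = 623/5 + 2*I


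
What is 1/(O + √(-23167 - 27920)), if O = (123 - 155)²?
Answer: 1024/1099663 - I*√51087/1099663 ≈ 0.00093119 - 0.00020554*I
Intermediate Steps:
O = 1024 (O = (-32)² = 1024)
1/(O + √(-23167 - 27920)) = 1/(1024 + √(-23167 - 27920)) = 1/(1024 + √(-51087)) = 1/(1024 + I*√51087)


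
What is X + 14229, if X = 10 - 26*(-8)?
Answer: 14447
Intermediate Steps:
X = 218 (X = 10 + 208 = 218)
X + 14229 = 218 + 14229 = 14447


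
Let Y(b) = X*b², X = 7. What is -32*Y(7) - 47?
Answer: -11023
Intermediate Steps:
Y(b) = 7*b²
-32*Y(7) - 47 = -224*7² - 47 = -224*49 - 47 = -32*343 - 47 = -10976 - 47 = -11023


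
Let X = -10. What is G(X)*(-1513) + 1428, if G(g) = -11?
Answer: 18071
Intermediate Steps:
G(X)*(-1513) + 1428 = -11*(-1513) + 1428 = 16643 + 1428 = 18071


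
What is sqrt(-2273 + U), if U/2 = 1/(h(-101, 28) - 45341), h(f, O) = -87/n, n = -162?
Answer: I*sqrt(13625701307421005)/2448385 ≈ 47.676*I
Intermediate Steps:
h(f, O) = 29/54 (h(f, O) = -87/(-162) = -87*(-1/162) = 29/54)
U = -108/2448385 (U = 2/(29/54 - 45341) = 2/(-2448385/54) = 2*(-54/2448385) = -108/2448385 ≈ -4.4111e-5)
sqrt(-2273 + U) = sqrt(-2273 - 108/2448385) = sqrt(-5565179213/2448385) = I*sqrt(13625701307421005)/2448385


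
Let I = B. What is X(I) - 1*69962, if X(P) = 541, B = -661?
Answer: -69421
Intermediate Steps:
I = -661
X(I) - 1*69962 = 541 - 1*69962 = 541 - 69962 = -69421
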